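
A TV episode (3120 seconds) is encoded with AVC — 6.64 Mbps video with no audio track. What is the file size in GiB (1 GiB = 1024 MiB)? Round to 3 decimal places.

Total bitrate: 6.64 Mbps.
Stream data: 6.640 Mbps × 3120 s = 20716.8 Mb.
20,717 Mb = 2,589,600,000 bytes ÷ 1,073,741,824 = 2.412 GiB.

2.412 GiB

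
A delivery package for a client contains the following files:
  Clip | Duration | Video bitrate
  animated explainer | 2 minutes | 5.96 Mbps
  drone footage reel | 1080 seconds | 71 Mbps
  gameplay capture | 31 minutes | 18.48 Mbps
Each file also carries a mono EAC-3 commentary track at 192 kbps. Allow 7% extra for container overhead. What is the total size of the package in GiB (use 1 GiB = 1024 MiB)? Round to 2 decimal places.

Audio: 192 kbps = 0.192 Mbps.
animated explainer: 6.152 Mbps × 120 s × 1.07 = 789.9 Mb
drone footage reel: 71.192 Mbps × 1080 s × 1.07 = 82269.5 Mb
gameplay capture: 18.672 Mbps × 1860 s × 1.07 = 37161.0 Mb
Total: 120220.4 Mb = 15027.6 MB.
= 14.00 GiB.

14.00 GiB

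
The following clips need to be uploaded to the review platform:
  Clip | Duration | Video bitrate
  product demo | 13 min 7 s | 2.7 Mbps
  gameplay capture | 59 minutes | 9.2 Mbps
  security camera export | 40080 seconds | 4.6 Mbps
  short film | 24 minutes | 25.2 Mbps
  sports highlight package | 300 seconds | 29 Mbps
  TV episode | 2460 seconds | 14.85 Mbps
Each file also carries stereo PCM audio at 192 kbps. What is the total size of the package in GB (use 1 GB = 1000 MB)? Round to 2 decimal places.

38.74 GB

Audio: 192 kbps = 0.192 Mbps.
product demo: 2.892 Mbps × 787 s = 2276.0 Mb
gameplay capture: 9.392 Mbps × 3540 s = 33247.7 Mb
security camera export: 4.792 Mbps × 40080 s = 192063.4 Mb
short film: 25.392 Mbps × 1440 s = 36564.5 Mb
sports highlight package: 29.192 Mbps × 300 s = 8757.6 Mb
TV episode: 15.042 Mbps × 2460 s = 37003.3 Mb
Total: 309912.4 Mb = 38739.1 MB.
= 38.74 GB.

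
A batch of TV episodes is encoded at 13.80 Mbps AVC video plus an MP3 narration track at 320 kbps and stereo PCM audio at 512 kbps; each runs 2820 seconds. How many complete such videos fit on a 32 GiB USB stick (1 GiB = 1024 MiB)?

Audio total: 320 + 512 = 832 kbps = 0.832 Mbps.
Total bitrate: 14.632 Mbps.
Per item: 14.632 Mbps × 2820 s = 41,262 Mb = 5,158 MB.
Capacity: 32 GiB = 274,878 Mb; 6.66 items → 6 complete.

6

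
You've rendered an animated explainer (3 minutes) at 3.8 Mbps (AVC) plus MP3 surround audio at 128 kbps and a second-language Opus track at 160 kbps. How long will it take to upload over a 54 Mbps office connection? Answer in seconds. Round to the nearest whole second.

14 seconds

3 min = 180 s
Audio total: 128 + 160 = 288 kbps = 0.288 Mbps.
Total bitrate: 4.088 Mbps.
File: 4.088 Mbps × 180 s = 735.8 Mb.
At 54 Mbps: 735.8 / 54 = 13.6 s ≈ 13.6 seconds.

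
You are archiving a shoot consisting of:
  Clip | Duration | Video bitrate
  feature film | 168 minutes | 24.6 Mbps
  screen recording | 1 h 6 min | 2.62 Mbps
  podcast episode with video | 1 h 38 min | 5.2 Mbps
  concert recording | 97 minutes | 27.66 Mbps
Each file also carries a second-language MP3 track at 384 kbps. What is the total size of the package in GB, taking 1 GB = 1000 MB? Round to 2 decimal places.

57.47 GB

Audio: 384 kbps = 0.384 Mbps.
feature film: 24.984 Mbps × 10080 s = 251838.7 Mb
screen recording: 3.004 Mbps × 3960 s = 11895.8 Mb
podcast episode with video: 5.584 Mbps × 5880 s = 32833.9 Mb
concert recording: 28.044 Mbps × 5820 s = 163216.1 Mb
Total: 459784.6 Mb = 57473.1 MB.
= 57.47 GB.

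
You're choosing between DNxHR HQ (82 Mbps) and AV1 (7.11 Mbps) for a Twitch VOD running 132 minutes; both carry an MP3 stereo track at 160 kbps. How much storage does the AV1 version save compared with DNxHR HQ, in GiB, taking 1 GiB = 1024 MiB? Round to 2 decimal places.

132 min = 7920 s
Audio: 160 kbps = 0.160 Mbps.
DNxHR HQ: 82.160 Mbps × 7920 s = 650707.2 Mb = 75.752 GiB.
AV1: 7.270 Mbps × 7920 s = 57578.4 Mb = 6.703 GiB.
Saving: 75.752 − 6.703 = 69.049 GiB.

69.05 GiB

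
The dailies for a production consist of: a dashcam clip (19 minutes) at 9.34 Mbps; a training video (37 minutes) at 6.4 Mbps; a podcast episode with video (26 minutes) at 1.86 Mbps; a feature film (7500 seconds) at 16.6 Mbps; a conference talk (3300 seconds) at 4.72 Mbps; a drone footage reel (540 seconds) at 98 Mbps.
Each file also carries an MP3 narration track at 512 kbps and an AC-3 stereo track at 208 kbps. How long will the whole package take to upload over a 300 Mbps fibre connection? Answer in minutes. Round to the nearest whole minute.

Audio total: 512 + 208 = 720 kbps = 0.720 Mbps.
dashcam clip: 10.060 Mbps × 1140 s = 11468.4 Mb
training video: 7.120 Mbps × 2220 s = 15806.4 Mb
podcast episode with video: 2.580 Mbps × 1560 s = 4024.8 Mb
feature film: 17.320 Mbps × 7500 s = 129900.0 Mb
conference talk: 5.440 Mbps × 3300 s = 17952.0 Mb
drone footage reel: 98.720 Mbps × 540 s = 53308.8 Mb
Total: 232460.4 Mb = 29057.5 MB.
At 300 Mbps: 232460.4 / 300 = 775 s ≈ 12.9 minutes.

13 minutes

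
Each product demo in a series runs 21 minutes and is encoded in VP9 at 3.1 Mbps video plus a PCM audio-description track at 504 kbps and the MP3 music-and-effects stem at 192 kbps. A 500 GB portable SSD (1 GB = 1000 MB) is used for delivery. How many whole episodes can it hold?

21 min = 1260 s
Audio total: 504 + 192 = 696 kbps = 0.696 Mbps.
Total bitrate: 3.796 Mbps.
Per item: 3.796 Mbps × 1260 s = 4,783 Mb = 597.9 MB.
Capacity: 500 GB = 4,000,000 Mb; 836.30 items → 836 complete.

836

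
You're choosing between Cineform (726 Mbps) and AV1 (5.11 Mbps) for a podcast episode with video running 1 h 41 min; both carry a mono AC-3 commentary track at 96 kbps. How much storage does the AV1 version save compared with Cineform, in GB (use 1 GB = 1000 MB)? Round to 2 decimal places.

1 h 41 min = 101 min = 6060 s
Audio: 96 kbps = 0.096 Mbps.
Cineform: 726.096 Mbps × 6060 s = 4400141.8 Mb = 550.018 GB.
AV1: 5.206 Mbps × 6060 s = 31548.4 Mb = 3.944 GB.
Saving: 550.018 − 3.944 = 546.074 GB.

546.07 GB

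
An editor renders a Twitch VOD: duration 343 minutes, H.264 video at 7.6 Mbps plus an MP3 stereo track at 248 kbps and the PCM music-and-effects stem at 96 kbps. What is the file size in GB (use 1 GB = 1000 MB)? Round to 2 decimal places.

343 min = 20580 s
Audio total: 248 + 96 = 344 kbps = 0.344 Mbps.
Total bitrate: 7.6 + 0.344 = 7.944 Mbps.
Stream data: 7.944 Mbps × 20580 s = 163487.5 Mb.
163,488 Mb ÷ 8 = 20,436 MB → 20.44 GB.

20.44 GB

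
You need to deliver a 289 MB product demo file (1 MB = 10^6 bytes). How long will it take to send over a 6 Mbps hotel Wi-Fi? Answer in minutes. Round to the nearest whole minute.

File: 289 MB = 2312.0 Mb.
At 6 Mbps: 2312.0 / 6 = 385.3 s ≈ 6.42 minutes.

6 minutes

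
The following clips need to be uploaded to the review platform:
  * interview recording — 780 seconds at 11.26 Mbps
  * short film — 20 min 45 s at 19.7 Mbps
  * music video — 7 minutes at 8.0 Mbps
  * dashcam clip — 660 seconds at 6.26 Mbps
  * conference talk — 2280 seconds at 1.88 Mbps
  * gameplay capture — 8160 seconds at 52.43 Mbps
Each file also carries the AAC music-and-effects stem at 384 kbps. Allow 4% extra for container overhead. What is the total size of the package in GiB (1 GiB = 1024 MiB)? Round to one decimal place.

57.9 GiB

Audio: 384 kbps = 0.384 Mbps.
interview recording: 11.644 Mbps × 780 s × 1.04 = 9445.6 Mb
short film: 20.084 Mbps × 1245 s × 1.04 = 26004.8 Mb
music video: 8.384 Mbps × 420 s × 1.04 = 3662.1 Mb
dashcam clip: 6.644 Mbps × 660 s × 1.04 = 4560.4 Mb
conference talk: 2.264 Mbps × 2280 s × 1.04 = 5368.4 Mb
gameplay capture: 52.814 Mbps × 8160 s × 1.04 = 448200.7 Mb
Total: 497242.1 Mb = 62155.3 MB.
= 57.89 GiB.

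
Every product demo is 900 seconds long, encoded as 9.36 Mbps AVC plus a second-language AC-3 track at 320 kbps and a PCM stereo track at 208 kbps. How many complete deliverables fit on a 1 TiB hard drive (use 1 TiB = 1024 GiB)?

Audio total: 320 + 208 = 528 kbps = 0.528 Mbps.
Total bitrate: 9.888 Mbps.
Per item: 9.888 Mbps × 900 s = 8,899 Mb = 1,112 MB.
Capacity: 1 TiB = 8,796,093 Mb; 988.41 items → 988 complete.

988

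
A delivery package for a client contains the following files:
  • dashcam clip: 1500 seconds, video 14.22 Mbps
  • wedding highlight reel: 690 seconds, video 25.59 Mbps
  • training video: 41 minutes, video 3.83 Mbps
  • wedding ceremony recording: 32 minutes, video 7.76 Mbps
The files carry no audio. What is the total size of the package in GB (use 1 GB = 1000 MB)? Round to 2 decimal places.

dashcam clip: 14.220 Mbps × 1500 s = 21330.0 Mb
wedding highlight reel: 25.590 Mbps × 690 s = 17657.1 Mb
training video: 3.830 Mbps × 2460 s = 9421.8 Mb
wedding ceremony recording: 7.760 Mbps × 1920 s = 14899.2 Mb
Total: 63308.1 Mb = 7913.5 MB.
= 7.914 GB.

7.91 GB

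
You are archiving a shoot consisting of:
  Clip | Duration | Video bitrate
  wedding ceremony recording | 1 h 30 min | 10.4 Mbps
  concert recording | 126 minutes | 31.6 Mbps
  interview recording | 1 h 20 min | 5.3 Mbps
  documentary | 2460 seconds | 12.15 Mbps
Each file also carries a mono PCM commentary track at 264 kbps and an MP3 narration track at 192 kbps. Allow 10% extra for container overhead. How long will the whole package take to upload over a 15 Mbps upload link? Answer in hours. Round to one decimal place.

7.3 hours

Audio total: 264 + 192 = 456 kbps = 0.456 Mbps.
wedding ceremony recording: 10.856 Mbps × 5400 s × 1.10 = 64484.6 Mb
concert recording: 32.056 Mbps × 7560 s × 1.10 = 266577.7 Mb
interview recording: 5.756 Mbps × 4800 s × 1.10 = 30391.7 Mb
documentary: 12.606 Mbps × 2460 s × 1.10 = 34111.8 Mb
Total: 395565.9 Mb = 49445.7 MB.
At 15 Mbps: 395565.9 / 15 = 26371 s ≈ 7.33 hours.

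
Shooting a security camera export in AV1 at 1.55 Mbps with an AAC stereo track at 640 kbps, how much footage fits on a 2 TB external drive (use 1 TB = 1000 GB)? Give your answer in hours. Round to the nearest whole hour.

2029 hours

Audio: 640 kbps = 0.640 Mbps.
Total bitrate: 1.55 + 0.640 = 2.190 Mbps.
Capacity: 2 TB = 16,000,000 Mb.
Recording time: 16,000,000 / 2.190 = 7,305,936 s ≈ 2,029 hours.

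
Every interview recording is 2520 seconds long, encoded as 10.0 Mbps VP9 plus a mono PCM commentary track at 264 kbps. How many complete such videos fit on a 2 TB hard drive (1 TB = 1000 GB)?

618

Audio: 264 kbps = 0.264 Mbps.
Total bitrate: 10.264 Mbps.
Per item: 10.264 Mbps × 2520 s = 25,865 Mb = 3,233 MB.
Capacity: 2 TB = 16,000,000 Mb; 618.59 items → 618 complete.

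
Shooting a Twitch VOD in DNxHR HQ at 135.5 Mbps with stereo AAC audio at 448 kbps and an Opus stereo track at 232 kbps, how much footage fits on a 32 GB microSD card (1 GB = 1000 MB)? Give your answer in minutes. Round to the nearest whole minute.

Audio total: 448 + 232 = 680 kbps = 0.680 Mbps.
Total bitrate: 135.5 + 0.680 = 136.180 Mbps.
Capacity: 32 GB = 256,000 Mb.
Recording time: 256,000 / 136.180 = 1,880 s ≈ 31.3 minutes.

31 minutes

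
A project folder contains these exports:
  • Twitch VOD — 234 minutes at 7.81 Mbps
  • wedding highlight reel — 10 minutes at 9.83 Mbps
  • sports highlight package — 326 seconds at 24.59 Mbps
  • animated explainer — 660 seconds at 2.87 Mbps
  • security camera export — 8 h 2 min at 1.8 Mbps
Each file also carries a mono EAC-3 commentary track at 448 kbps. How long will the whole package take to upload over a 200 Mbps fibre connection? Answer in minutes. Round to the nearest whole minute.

16 minutes

Audio: 448 kbps = 0.448 Mbps.
Twitch VOD: 8.258 Mbps × 14040 s = 115942.3 Mb
wedding highlight reel: 10.278 Mbps × 600 s = 6166.8 Mb
sports highlight package: 25.038 Mbps × 326 s = 8162.4 Mb
animated explainer: 3.318 Mbps × 660 s = 2189.9 Mb
security camera export: 2.248 Mbps × 28920 s = 65012.2 Mb
Total: 197473.5 Mb = 24684.2 MB.
At 200 Mbps: 197473.5 / 200 = 987 s ≈ 16.5 minutes.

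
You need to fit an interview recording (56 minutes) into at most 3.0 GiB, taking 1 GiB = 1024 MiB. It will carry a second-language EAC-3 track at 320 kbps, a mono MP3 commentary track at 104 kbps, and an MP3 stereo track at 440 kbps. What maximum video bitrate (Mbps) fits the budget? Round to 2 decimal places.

6.81 Mbps

Budget: 3.0 GiB = 25769.8 Mb.
56 min = 3360 s
Total bitrate budget: 25769.8 Mb / 3360 s = 7.670 Mbps.
Audio total: 320 + 104 + 440 = 864 kbps = 0.864 Mbps.
Video: 7.670 − 0.864 = 6.806 Mbps.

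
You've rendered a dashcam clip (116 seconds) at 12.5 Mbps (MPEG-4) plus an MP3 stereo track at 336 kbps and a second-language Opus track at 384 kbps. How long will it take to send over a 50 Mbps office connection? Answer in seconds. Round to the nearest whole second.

31 seconds

Audio total: 336 + 384 = 720 kbps = 0.720 Mbps.
Total bitrate: 13.220 Mbps.
File: 13.220 Mbps × 116 s = 1533.5 Mb.
At 50 Mbps: 1533.5 / 50 = 30.7 s ≈ 30.7 seconds.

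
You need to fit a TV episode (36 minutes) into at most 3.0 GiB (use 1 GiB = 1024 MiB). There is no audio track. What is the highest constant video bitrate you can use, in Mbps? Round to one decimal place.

11.9 Mbps

Budget: 3.0 GiB = 25769.8 Mb.
36 min = 2160 s
Total bitrate budget: 25769.8 Mb / 2160 s = 11.930 Mbps.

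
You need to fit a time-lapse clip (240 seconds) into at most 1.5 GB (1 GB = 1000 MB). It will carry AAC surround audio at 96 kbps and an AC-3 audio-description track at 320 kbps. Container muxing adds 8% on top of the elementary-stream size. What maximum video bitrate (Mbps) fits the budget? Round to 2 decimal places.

45.88 Mbps

Budget: 1.5 GB = 12000.0 Mb.
Stream payload after overhead: 12000.0 / 1.08 = 11111.1 Mb.
Total bitrate budget: 11111.1 Mb / 240 s = 46.296 Mbps.
Audio total: 96 + 320 = 416 kbps = 0.416 Mbps.
Video: 46.296 − 0.416 = 45.880 Mbps.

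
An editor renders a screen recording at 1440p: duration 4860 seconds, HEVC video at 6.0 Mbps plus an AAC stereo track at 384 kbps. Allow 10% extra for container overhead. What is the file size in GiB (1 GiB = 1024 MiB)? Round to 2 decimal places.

3.97 GiB

Audio: 384 kbps = 0.384 Mbps.
Total bitrate: 6.0 + 0.384 = 6.384 Mbps.
Stream data: 6.384 Mbps × 4860 s = 31026.2 Mb.
With 10% container overhead: ×1.10.
34,129 Mb = 4,266,108,000 bytes ÷ 1,073,741,824 = 3.973 GiB.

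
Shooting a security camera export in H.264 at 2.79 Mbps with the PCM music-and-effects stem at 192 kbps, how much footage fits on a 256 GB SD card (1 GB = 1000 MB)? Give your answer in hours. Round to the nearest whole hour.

Audio: 192 kbps = 0.192 Mbps.
Total bitrate: 2.79 + 0.192 = 2.982 Mbps.
Capacity: 256 GB = 2,048,000 Mb.
Recording time: 2,048,000 / 2.982 = 686,787 s ≈ 191 hours.

191 hours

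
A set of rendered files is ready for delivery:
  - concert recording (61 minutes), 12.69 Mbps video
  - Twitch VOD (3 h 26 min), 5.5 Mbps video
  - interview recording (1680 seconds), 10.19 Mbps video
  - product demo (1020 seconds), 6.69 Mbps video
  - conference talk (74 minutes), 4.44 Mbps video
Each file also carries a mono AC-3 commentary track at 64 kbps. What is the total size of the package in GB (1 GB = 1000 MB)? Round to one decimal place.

19.9 GB

Audio: 64 kbps = 0.064 Mbps.
concert recording: 12.754 Mbps × 3660 s = 46679.6 Mb
Twitch VOD: 5.564 Mbps × 12360 s = 68771.0 Mb
interview recording: 10.254 Mbps × 1680 s = 17226.7 Mb
product demo: 6.754 Mbps × 1020 s = 6889.1 Mb
conference talk: 4.504 Mbps × 4440 s = 19997.8 Mb
Total: 159564.2 Mb = 19945.5 MB.
= 19.95 GB.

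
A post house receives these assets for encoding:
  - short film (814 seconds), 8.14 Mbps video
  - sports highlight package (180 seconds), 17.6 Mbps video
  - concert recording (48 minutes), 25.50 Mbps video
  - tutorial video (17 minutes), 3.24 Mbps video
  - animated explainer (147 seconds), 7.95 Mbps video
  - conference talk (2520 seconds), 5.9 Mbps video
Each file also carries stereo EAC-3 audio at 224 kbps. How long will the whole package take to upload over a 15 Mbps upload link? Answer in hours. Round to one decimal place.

Audio: 224 kbps = 0.224 Mbps.
short film: 8.364 Mbps × 814 s = 6808.3 Mb
sports highlight package: 17.824 Mbps × 180 s = 3208.3 Mb
concert recording: 25.724 Mbps × 2880 s = 74085.1 Mb
tutorial video: 3.464 Mbps × 1020 s = 3533.3 Mb
animated explainer: 8.174 Mbps × 147 s = 1201.6 Mb
conference talk: 6.124 Mbps × 2520 s = 15432.5 Mb
Total: 104269.1 Mb = 13033.6 MB.
At 15 Mbps: 104269.1 / 15 = 6951 s ≈ 1.93 hours.

1.9 hours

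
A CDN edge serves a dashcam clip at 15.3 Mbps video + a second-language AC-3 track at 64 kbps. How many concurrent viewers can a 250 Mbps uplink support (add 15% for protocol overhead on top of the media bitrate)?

14

Audio: 64 kbps = 0.064 Mbps.
Per-viewer media rate: 15.364 Mbps.
On the wire with 15% overhead: 17.669 Mbps.
250 Mbps = 250.0 Mbps; 250.0 / 17.669 = 14.15 → 14 viewers.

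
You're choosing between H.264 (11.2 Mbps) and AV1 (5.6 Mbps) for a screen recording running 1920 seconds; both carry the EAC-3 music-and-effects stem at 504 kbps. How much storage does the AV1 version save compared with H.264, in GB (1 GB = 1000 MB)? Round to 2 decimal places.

1.34 GB

Audio: 504 kbps = 0.504 Mbps.
H.264: 11.704 Mbps × 1920 s = 22471.7 Mb = 2.809 GB.
AV1: 6.104 Mbps × 1920 s = 11719.7 Mb = 1.465 GB.
Saving: 2.809 − 1.465 = 1.344 GB.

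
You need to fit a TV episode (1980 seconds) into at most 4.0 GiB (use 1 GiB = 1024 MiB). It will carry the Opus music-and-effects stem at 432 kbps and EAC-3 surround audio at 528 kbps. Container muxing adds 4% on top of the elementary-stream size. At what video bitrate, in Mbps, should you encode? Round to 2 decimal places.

Budget: 4.0 GiB = 34359.7 Mb.
Stream payload after overhead: 34359.7 / 1.04 = 33038.2 Mb.
Total bitrate budget: 33038.2 Mb / 1980 s = 16.686 Mbps.
Audio total: 432 + 528 = 960 kbps = 0.960 Mbps.
Video: 16.686 − 0.960 = 15.726 Mbps.

15.73 Mbps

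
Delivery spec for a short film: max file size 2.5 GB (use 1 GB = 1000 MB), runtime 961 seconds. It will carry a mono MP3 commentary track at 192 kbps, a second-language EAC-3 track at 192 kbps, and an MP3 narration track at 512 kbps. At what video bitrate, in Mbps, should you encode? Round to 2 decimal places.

19.92 Mbps

Budget: 2.5 GB = 20000.0 Mb.
Total bitrate budget: 20000.0 Mb / 961 s = 20.812 Mbps.
Audio total: 192 + 192 + 512 = 896 kbps = 0.896 Mbps.
Video: 20.812 − 0.896 = 19.916 Mbps.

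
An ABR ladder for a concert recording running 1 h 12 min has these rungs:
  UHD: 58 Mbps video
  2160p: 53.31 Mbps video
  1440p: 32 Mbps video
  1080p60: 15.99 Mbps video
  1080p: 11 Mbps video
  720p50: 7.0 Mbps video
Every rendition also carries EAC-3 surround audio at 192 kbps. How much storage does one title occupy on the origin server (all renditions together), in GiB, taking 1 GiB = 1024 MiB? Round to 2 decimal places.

89.75 GiB

1 h 12 min = 72 min = 4320 s
Audio: 192 kbps = 0.192 Mbps.
Sum of rendition bitrates: (58+0.192) + (53.31+0.192) + (32+0.192) + (15.99+0.192) + (11+0.192) + (7.0+0.192) = 178.452 Mbps.
× 4320 s = 770,913 Mb = 96,364 MB = 89.75 GiB.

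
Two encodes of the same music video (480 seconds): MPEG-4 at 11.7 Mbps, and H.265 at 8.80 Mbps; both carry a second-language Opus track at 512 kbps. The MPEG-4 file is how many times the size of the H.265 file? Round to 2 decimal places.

Audio: 512 kbps = 0.512 Mbps.
MPEG-4: 12.212 Mbps × 480 s = 5861.8 Mb = 0.682 GiB.
H.265: 9.312 Mbps × 480 s = 4469.8 Mb = 0.520 GiB.
Ratio: 0.682 / 0.520 = 1.311.

1.31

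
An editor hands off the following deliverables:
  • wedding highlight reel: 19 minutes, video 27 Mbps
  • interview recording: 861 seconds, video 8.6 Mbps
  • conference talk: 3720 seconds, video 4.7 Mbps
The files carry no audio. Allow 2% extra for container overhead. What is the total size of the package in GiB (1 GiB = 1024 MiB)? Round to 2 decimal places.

6.61 GiB

wedding highlight reel: 27.000 Mbps × 1140 s × 1.02 = 31395.6 Mb
interview recording: 8.600 Mbps × 861 s × 1.02 = 7552.7 Mb
conference talk: 4.700 Mbps × 3720 s × 1.02 = 17833.7 Mb
Total: 56782.0 Mb = 7097.7 MB.
= 6.610 GiB.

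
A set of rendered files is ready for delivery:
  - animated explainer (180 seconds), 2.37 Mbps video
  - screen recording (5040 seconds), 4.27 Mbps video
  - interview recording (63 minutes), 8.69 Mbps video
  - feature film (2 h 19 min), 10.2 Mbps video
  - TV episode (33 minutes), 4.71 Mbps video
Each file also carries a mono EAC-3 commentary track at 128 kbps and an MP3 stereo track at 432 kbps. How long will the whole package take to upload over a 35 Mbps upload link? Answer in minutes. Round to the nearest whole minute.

Audio total: 128 + 432 = 560 kbps = 0.560 Mbps.
animated explainer: 2.930 Mbps × 180 s = 527.4 Mb
screen recording: 4.830 Mbps × 5040 s = 24343.2 Mb
interview recording: 9.250 Mbps × 3780 s = 34965.0 Mb
feature film: 10.760 Mbps × 8340 s = 89738.4 Mb
TV episode: 5.270 Mbps × 1980 s = 10434.6 Mb
Total: 160008.6 Mb = 20001.1 MB.
At 35 Mbps: 160008.6 / 35 = 4572 s ≈ 76.2 minutes.

76 minutes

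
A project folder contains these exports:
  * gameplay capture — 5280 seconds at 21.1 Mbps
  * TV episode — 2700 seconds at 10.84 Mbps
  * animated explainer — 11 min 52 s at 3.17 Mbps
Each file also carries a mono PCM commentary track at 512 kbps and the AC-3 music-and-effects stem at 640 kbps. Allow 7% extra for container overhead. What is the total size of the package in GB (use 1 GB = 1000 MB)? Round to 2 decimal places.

20.46 GB

Audio total: 512 + 640 = 1152 kbps = 1.152 Mbps.
gameplay capture: 22.252 Mbps × 5280 s × 1.07 = 125714.9 Mb
TV episode: 11.992 Mbps × 2700 s × 1.07 = 34644.9 Mb
animated explainer: 4.322 Mbps × 712 s × 1.07 = 3292.7 Mb
Total: 163652.5 Mb = 20456.6 MB.
= 20.46 GB.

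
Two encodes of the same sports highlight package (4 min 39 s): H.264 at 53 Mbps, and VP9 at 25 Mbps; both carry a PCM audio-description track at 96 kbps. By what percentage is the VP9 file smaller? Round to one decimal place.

52.7%

4 min 39 s = 279 s
Audio: 96 kbps = 0.096 Mbps.
H.264: 53.096 Mbps × 279 s = 14813.8 Mb = 1.852 GB.
VP9: 25.096 Mbps × 279 s = 7001.8 Mb = 0.875 GB.
Reduction: (1 − 0.875/1.852) × 100 = 52.73%.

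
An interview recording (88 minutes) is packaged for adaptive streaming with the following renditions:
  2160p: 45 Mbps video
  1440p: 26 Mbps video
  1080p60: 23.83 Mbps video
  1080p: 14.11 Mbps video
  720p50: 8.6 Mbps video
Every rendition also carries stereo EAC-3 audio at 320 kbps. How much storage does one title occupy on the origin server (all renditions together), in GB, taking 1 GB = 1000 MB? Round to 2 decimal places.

78.63 GB

88 min = 5280 s
Audio: 320 kbps = 0.320 Mbps.
Sum of rendition bitrates: (45+0.320) + (26+0.320) + (23.83+0.320) + (14.11+0.320) + (8.6+0.320) = 119.140 Mbps.
× 5280 s = 629,059 Mb = 78,632 MB = 78.63 GB.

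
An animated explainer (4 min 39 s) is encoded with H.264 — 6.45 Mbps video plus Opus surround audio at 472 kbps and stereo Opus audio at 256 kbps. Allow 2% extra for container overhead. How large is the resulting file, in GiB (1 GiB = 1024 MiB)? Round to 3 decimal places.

0.238 GiB

4 min 39 s = 279 s
Audio total: 472 + 256 = 728 kbps = 0.728 Mbps.
Total bitrate: 6.45 + 0.728 = 7.178 Mbps.
Stream data: 7.178 Mbps × 279 s = 2002.7 Mb.
With 2% container overhead: ×1.02.
2,043 Mb = 255,339,405 bytes ÷ 1,073,741,824 = 0.2378 GiB.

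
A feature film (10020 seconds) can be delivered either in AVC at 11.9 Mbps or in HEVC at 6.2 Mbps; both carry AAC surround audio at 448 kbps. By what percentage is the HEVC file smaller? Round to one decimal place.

Audio: 448 kbps = 0.448 Mbps.
AVC: 12.348 Mbps × 10020 s = 123727.0 Mb = 15.466 GB.
HEVC: 6.648 Mbps × 10020 s = 66613.0 Mb = 8.327 GB.
Reduction: (1 − 8.327/15.466) × 100 = 46.16%.

46.2%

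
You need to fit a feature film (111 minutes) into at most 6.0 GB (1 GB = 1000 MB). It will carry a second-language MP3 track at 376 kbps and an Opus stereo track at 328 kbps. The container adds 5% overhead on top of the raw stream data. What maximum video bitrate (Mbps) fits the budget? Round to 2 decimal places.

Budget: 6.0 GB = 48000.0 Mb.
Stream payload after overhead: 48000.0 / 1.05 = 45714.3 Mb.
111 min = 6660 s
Total bitrate budget: 45714.3 Mb / 6660 s = 6.864 Mbps.
Audio total: 376 + 328 = 704 kbps = 0.704 Mbps.
Video: 6.864 − 0.704 = 6.160 Mbps.

6.16 Mbps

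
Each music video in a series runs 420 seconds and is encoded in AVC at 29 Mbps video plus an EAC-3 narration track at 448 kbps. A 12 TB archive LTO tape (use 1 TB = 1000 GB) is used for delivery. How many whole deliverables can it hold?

Audio: 448 kbps = 0.448 Mbps.
Total bitrate: 29.448 Mbps.
Per item: 29.448 Mbps × 420 s = 12,368 Mb = 1,546 MB.
Capacity: 12 TB = 96,000,000 Mb; 7761.87 items → 7761 complete.

7761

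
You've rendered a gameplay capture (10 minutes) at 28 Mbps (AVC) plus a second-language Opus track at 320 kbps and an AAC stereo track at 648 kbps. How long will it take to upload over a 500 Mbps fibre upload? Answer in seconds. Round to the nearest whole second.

10 min = 600 s
Audio total: 320 + 648 = 968 kbps = 0.968 Mbps.
Total bitrate: 28.968 Mbps.
File: 28.968 Mbps × 600 s = 17380.8 Mb.
At 500 Mbps: 17380.8 / 500 = 34.8 s ≈ 34.8 seconds.

35 seconds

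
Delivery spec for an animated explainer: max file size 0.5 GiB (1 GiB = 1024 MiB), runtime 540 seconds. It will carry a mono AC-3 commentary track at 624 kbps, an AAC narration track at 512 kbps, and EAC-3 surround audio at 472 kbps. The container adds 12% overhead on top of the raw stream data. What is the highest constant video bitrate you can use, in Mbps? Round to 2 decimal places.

Budget: 0.5 GiB = 4295.0 Mb.
Stream payload after overhead: 4295.0 / 1.12 = 3834.8 Mb.
Total bitrate budget: 3834.8 Mb / 540 s = 7.101 Mbps.
Audio total: 624 + 512 + 472 = 1608 kbps = 1.608 Mbps.
Video: 7.101 − 1.608 = 5.493 Mbps.

5.49 Mbps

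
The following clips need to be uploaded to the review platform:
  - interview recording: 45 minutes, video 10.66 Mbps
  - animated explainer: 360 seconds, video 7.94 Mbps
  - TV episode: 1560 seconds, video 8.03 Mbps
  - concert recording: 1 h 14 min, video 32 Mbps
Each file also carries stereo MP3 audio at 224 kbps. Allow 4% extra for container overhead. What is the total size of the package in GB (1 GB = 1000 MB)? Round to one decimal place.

24.5 GB

Audio: 224 kbps = 0.224 Mbps.
interview recording: 10.884 Mbps × 2700 s × 1.04 = 30562.3 Mb
animated explainer: 8.164 Mbps × 360 s × 1.04 = 3056.6 Mb
TV episode: 8.254 Mbps × 1560 s × 1.04 = 13391.3 Mb
concert recording: 32.224 Mbps × 4440 s × 1.04 = 148797.5 Mb
Total: 195807.7 Mb = 24476.0 MB.
= 24.48 GB.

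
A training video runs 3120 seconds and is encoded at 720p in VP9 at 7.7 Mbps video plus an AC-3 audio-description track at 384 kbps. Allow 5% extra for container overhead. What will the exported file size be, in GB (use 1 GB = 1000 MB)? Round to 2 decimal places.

Audio: 384 kbps = 0.384 Mbps.
Total bitrate: 7.7 + 0.384 = 8.084 Mbps.
Stream data: 8.084 Mbps × 3120 s = 25222.1 Mb.
With 5% container overhead: ×1.05.
26,483 Mb ÷ 8 = 3,310 MB → 3.310 GB.

3.31 GB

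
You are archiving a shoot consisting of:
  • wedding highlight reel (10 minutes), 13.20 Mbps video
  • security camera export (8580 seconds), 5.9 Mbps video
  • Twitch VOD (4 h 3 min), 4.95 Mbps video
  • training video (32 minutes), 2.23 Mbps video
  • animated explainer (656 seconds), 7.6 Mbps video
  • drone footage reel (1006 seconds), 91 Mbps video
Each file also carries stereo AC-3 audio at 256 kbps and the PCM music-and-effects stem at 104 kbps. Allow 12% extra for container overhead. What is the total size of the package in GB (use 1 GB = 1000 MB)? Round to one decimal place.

Audio total: 256 + 104 = 360 kbps = 0.360 Mbps.
wedding highlight reel: 13.560 Mbps × 600 s × 1.12 = 9112.3 Mb
security camera export: 6.260 Mbps × 8580 s × 1.12 = 60156.1 Mb
Twitch VOD: 5.310 Mbps × 14580 s × 1.12 = 86710.2 Mb
training video: 2.590 Mbps × 1920 s × 1.12 = 5569.5 Mb
animated explainer: 7.960 Mbps × 656 s × 1.12 = 5848.4 Mb
drone footage reel: 91.360 Mbps × 1006 s × 1.12 = 102937.1 Mb
Total: 270333.6 Mb = 33791.7 MB.
= 33.79 GB.

33.8 GB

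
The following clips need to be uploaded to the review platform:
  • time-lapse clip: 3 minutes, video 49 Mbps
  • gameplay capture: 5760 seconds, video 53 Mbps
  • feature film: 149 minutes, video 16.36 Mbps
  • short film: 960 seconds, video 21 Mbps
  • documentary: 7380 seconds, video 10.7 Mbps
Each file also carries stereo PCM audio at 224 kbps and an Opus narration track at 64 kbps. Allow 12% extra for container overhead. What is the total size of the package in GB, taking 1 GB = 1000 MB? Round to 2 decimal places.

Audio total: 224 + 64 = 288 kbps = 0.288 Mbps.
time-lapse clip: 49.288 Mbps × 180 s × 1.12 = 9936.5 Mb
gameplay capture: 53.288 Mbps × 5760 s × 1.12 = 343771.5 Mb
feature film: 16.648 Mbps × 8940 s × 1.12 = 166693.1 Mb
short film: 21.288 Mbps × 960 s × 1.12 = 22888.9 Mb
documentary: 10.988 Mbps × 7380 s × 1.12 = 90822.4 Mb
Total: 634112.4 Mb = 79264.0 MB.
= 79.26 GB.

79.26 GB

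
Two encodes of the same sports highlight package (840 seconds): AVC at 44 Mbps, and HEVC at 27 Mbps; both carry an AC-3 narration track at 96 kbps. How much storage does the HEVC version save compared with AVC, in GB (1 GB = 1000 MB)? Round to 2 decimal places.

1.79 GB

Audio: 96 kbps = 0.096 Mbps.
AVC: 44.096 Mbps × 840 s = 37040.6 Mb = 4.630 GB.
HEVC: 27.096 Mbps × 840 s = 22760.6 Mb = 2.845 GB.
Saving: 4.630 − 2.845 = 1.785 GB.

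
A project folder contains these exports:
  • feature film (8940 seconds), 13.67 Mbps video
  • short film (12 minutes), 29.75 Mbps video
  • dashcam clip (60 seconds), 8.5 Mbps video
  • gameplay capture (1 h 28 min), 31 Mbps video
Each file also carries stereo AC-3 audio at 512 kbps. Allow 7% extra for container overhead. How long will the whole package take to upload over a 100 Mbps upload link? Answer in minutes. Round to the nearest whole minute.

Audio: 512 kbps = 0.512 Mbps.
feature film: 14.182 Mbps × 8940 s × 1.07 = 135662.2 Mb
short film: 30.262 Mbps × 720 s × 1.07 = 23313.8 Mb
dashcam clip: 9.012 Mbps × 60 s × 1.07 = 578.6 Mb
gameplay capture: 31.512 Mbps × 5280 s × 1.07 = 178030.2 Mb
Total: 337584.8 Mb = 42198.1 MB.
At 100 Mbps: 337584.8 / 100 = 3376 s ≈ 56.3 minutes.

56 minutes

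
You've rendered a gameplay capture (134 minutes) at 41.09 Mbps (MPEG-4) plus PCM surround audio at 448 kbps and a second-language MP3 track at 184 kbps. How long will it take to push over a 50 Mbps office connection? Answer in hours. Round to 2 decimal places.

134 min = 8040 s
Audio total: 448 + 184 = 632 kbps = 0.632 Mbps.
Total bitrate: 41.722 Mbps.
File: 41.722 Mbps × 8040 s = 335444.9 Mb.
At 50 Mbps: 335444.9 / 50 = 6708.9 s ≈ 1.86 hours.

1.86 hours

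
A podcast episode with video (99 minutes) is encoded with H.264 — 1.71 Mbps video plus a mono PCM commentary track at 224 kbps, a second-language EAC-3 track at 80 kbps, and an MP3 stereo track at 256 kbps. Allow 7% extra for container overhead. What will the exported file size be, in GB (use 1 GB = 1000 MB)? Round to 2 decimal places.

1.80 GB

99 min = 5940 s
Audio total: 224 + 80 + 256 = 560 kbps = 0.560 Mbps.
Total bitrate: 1.71 + 0.560 = 2.270 Mbps.
Stream data: 2.270 Mbps × 5940 s = 13483.8 Mb.
With 7% container overhead: ×1.07.
14,428 Mb ÷ 8 = 1,803 MB → 1.803 GB.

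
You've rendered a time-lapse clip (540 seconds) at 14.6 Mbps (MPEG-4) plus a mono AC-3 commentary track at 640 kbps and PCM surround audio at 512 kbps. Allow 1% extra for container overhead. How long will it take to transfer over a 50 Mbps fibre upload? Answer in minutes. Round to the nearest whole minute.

3 minutes

Audio total: 640 + 512 = 1152 kbps = 1.152 Mbps.
Total bitrate: 15.752 Mbps.
File: 15.752 Mbps × 540 s = 8506.1 Mb.
With 1% container overhead: ×1.01. → 8591.1 Mb.
At 50 Mbps: 8591.1 / 50 = 171.8 s ≈ 2.86 minutes.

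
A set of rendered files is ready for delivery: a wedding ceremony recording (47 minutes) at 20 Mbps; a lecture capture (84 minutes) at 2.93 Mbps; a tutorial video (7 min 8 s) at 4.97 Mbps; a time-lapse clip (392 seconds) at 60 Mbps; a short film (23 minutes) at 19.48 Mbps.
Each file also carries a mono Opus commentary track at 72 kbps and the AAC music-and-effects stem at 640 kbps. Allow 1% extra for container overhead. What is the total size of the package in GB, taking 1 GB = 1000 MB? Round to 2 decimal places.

16.52 GB

Audio total: 72 + 640 = 712 kbps = 0.712 Mbps.
wedding ceremony recording: 20.712 Mbps × 2820 s × 1.01 = 58991.9 Mb
lecture capture: 3.642 Mbps × 5040 s × 1.01 = 18539.2 Mb
tutorial video: 5.682 Mbps × 428 s × 1.01 = 2456.2 Mb
time-lapse clip: 60.712 Mbps × 392 s × 1.01 = 24037.1 Mb
short film: 20.192 Mbps × 1380 s × 1.01 = 28143.6 Mb
Total: 132168.1 Mb = 16521.0 MB.
= 16.52 GB.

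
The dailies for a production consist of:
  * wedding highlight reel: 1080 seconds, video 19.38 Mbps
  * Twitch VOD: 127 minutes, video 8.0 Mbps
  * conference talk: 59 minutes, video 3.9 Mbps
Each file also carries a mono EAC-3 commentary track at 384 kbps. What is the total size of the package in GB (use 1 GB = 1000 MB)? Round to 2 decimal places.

Audio: 384 kbps = 0.384 Mbps.
wedding highlight reel: 19.764 Mbps × 1080 s = 21345.1 Mb
Twitch VOD: 8.384 Mbps × 7620 s = 63886.1 Mb
conference talk: 4.284 Mbps × 3540 s = 15165.4 Mb
Total: 100396.6 Mb = 12549.6 MB.
= 12.55 GB.

12.55 GB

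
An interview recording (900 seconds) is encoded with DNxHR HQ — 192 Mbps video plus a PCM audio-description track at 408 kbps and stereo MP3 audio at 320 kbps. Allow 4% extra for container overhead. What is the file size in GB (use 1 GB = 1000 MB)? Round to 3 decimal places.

Audio total: 408 + 320 = 728 kbps = 0.728 Mbps.
Total bitrate: 192 + 0.728 = 192.728 Mbps.
Stream data: 192.728 Mbps × 900 s = 173455.2 Mb.
With 4% container overhead: ×1.04.
180,393 Mb ÷ 8 = 22,549 MB → 22.55 GB.

22.549 GB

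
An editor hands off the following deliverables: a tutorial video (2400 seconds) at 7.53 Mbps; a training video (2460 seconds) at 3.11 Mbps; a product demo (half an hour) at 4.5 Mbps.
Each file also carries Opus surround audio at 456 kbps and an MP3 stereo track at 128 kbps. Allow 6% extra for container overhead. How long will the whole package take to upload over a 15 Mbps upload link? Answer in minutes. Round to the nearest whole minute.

44 minutes

Audio total: 456 + 128 = 584 kbps = 0.584 Mbps.
tutorial video: 8.114 Mbps × 2400 s × 1.06 = 20642.0 Mb
training video: 3.694 Mbps × 2460 s × 1.06 = 9632.5 Mb
product demo: 5.084 Mbps × 1800 s × 1.06 = 9700.3 Mb
Total: 39974.8 Mb = 4996.8 MB.
At 15 Mbps: 39974.8 / 15 = 2665 s ≈ 44.4 minutes.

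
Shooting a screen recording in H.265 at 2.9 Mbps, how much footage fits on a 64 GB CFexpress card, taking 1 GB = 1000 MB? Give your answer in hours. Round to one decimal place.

49.0 hours

Capacity: 64 GB = 512,000 Mb.
Recording time: 512,000 / 2.900 = 176,552 s ≈ 49.0 hours.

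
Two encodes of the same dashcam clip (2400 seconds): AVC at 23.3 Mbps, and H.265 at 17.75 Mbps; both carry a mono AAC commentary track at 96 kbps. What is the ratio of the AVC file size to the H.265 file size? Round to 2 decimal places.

Audio: 96 kbps = 0.096 Mbps.
AVC: 23.396 Mbps × 2400 s = 56150.4 Mb = 7.019 GB.
H.265: 17.846 Mbps × 2400 s = 42830.4 Mb = 5.354 GB.
Ratio: 7.019 / 5.354 = 1.311.

1.31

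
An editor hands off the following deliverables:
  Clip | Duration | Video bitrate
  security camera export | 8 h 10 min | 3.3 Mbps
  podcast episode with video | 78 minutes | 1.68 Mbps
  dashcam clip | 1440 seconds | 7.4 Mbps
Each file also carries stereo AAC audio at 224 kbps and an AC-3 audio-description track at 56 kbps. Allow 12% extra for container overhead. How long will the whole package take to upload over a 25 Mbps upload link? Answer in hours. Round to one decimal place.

Audio total: 224 + 56 = 280 kbps = 0.280 Mbps.
security camera export: 3.580 Mbps × 29400 s × 1.12 = 117882.2 Mb
podcast episode with video: 1.960 Mbps × 4680 s × 1.12 = 10273.5 Mb
dashcam clip: 7.680 Mbps × 1440 s × 1.12 = 12386.3 Mb
Total: 140542.1 Mb = 17567.8 MB.
At 25 Mbps: 140542.1 / 25 = 5622 s ≈ 1.56 hours.

1.6 hours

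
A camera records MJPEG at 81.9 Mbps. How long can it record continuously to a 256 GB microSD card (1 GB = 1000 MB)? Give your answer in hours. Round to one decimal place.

Capacity: 256 GB = 2,048,000 Mb.
Recording time: 2,048,000 / 81.900 = 25,006 s ≈ 6.95 hours.

6.9 hours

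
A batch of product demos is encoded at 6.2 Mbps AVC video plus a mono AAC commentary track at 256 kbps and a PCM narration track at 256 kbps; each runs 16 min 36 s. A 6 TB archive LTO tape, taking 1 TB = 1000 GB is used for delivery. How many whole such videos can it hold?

16 min 36 s = 996 s
Audio total: 256 + 256 = 512 kbps = 0.512 Mbps.
Total bitrate: 6.712 Mbps.
Per item: 6.712 Mbps × 996 s = 6,685 Mb = 835.6 MB.
Capacity: 6 TB = 48,000,000 Mb; 7180.09 items → 7180 complete.

7180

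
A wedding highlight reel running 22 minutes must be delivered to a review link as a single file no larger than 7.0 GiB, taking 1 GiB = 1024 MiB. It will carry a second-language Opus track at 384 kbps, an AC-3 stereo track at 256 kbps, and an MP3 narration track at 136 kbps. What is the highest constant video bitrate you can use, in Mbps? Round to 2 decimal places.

44.78 Mbps

Budget: 7.0 GiB = 60129.5 Mb.
22 min = 1320 s
Total bitrate budget: 60129.5 Mb / 1320 s = 45.553 Mbps.
Audio total: 384 + 256 + 136 = 776 kbps = 0.776 Mbps.
Video: 45.553 − 0.776 = 44.777 Mbps.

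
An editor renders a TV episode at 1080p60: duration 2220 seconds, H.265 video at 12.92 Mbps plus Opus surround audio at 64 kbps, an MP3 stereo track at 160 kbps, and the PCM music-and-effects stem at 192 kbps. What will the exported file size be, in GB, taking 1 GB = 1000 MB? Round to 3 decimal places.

Audio total: 64 + 160 + 192 = 416 kbps = 0.416 Mbps.
Total bitrate: 12.92 + 0.416 = 13.336 Mbps.
Stream data: 13.336 Mbps × 2220 s = 29605.9 Mb.
29,606 Mb ÷ 8 = 3,701 MB → 3.701 GB.

3.701 GB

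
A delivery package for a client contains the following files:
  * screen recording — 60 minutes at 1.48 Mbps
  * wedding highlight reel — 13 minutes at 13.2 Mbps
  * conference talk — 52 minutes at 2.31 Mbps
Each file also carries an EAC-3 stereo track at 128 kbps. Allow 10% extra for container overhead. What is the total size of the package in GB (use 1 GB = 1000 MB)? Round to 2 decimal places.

Audio: 128 kbps = 0.128 Mbps.
screen recording: 1.608 Mbps × 3600 s × 1.10 = 6367.7 Mb
wedding highlight reel: 13.328 Mbps × 780 s × 1.10 = 11435.4 Mb
conference talk: 2.438 Mbps × 3120 s × 1.10 = 8367.2 Mb
Total: 26170.3 Mb = 3271.3 MB.
= 3.271 GB.

3.27 GB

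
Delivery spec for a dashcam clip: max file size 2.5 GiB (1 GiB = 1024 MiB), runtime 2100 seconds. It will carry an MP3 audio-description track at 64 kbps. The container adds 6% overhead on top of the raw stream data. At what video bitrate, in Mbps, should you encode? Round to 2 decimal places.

Budget: 2.5 GiB = 21474.8 Mb.
Stream payload after overhead: 21474.8 / 1.06 = 20259.3 Mb.
Total bitrate budget: 20259.3 Mb / 2100 s = 9.647 Mbps.
Audio: 64 kbps = 0.064 Mbps.
Video: 9.647 − 0.064 = 9.583 Mbps.

9.58 Mbps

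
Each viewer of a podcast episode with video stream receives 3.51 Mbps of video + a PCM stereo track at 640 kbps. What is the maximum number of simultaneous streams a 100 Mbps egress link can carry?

24

Audio: 640 kbps = 0.640 Mbps.
Per-viewer media rate: 4.150 Mbps.
100 Mbps = 100.0 Mbps; 100.0 / 4.150 = 24.10 → 24 viewers.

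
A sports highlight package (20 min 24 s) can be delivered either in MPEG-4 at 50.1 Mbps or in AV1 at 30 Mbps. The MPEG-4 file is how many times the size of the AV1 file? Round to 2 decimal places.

1.67

20 min 24 s = 1224 s
MPEG-4: 50.100 Mbps × 1224 s = 61322.4 Mb = 7.139 GiB.
AV1: 30.000 Mbps × 1224 s = 36720.0 Mb = 4.275 GiB.
Ratio: 7.139 / 4.275 = 1.670.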